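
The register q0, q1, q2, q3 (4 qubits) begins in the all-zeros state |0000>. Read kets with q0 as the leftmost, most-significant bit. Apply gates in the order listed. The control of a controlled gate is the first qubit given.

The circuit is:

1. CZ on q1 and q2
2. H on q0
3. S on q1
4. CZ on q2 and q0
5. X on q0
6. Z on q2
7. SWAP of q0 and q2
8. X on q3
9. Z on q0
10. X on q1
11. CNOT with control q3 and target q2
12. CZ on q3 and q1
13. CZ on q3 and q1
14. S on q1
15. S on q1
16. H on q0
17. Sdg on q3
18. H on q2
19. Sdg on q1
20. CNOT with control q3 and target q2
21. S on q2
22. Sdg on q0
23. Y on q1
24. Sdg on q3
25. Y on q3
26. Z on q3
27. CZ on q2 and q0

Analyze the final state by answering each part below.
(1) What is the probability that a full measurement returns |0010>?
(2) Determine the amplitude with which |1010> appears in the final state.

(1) A full measurement returns |0010> with probability 1/2. Key observation: steps 12-13 multiply out to the identity, so the circuit reduces to the remaining gates.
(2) |1010> carries amplitude -sqrt(2)*I/2 in the final state.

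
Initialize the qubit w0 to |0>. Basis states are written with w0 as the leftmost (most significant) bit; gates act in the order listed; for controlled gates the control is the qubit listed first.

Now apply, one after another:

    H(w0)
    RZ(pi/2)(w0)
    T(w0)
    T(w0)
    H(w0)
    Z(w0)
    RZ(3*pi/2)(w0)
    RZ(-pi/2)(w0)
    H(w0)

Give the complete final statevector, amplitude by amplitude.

The resulting statevector has amplitude -sqrt(2)*exp(I*pi/4)/2 on |0>, sqrt(2)*exp(I*pi/4)/2 on |1>.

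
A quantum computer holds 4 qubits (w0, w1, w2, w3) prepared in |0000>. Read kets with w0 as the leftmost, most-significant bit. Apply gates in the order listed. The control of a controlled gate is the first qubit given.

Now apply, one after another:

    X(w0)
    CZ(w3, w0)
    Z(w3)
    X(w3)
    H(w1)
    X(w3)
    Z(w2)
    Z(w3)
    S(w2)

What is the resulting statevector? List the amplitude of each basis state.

The resulting statevector has amplitude sqrt(2)/2 on |1000>, sqrt(2)/2 on |1100>, and 0 on every other basis state.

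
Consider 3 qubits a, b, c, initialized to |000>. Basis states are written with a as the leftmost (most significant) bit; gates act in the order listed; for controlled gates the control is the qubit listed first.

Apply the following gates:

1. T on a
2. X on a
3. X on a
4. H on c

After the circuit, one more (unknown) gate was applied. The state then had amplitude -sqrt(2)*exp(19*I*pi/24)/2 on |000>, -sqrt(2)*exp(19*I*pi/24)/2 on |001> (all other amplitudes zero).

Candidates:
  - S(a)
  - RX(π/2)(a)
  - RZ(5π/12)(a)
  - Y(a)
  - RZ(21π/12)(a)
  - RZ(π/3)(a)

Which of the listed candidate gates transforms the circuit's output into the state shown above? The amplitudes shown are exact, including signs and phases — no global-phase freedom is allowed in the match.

The unique candidate consistent with the amplitudes is RZ(5π/12)(a).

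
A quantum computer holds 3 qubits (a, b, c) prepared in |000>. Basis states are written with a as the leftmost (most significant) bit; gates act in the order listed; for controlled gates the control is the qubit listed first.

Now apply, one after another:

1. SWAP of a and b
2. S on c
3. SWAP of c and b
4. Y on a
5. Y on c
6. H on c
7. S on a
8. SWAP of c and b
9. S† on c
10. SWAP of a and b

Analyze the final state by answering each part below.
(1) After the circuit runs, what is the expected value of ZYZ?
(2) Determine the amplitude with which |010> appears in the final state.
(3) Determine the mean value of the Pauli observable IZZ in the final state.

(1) In the final state, ZYZ has expectation 0.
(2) The amplitude on |010> is -sqrt(2)*I/2.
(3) In the final state, IZZ has expectation -1.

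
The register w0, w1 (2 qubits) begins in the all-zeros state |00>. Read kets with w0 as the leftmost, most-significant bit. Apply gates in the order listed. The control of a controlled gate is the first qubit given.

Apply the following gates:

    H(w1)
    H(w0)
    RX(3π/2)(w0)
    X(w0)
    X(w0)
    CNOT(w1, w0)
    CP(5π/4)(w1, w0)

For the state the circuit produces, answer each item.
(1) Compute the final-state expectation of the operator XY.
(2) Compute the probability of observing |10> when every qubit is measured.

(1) The expectation value of XY is -sqrt(2)/4.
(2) A full measurement returns |10> with probability 1/4.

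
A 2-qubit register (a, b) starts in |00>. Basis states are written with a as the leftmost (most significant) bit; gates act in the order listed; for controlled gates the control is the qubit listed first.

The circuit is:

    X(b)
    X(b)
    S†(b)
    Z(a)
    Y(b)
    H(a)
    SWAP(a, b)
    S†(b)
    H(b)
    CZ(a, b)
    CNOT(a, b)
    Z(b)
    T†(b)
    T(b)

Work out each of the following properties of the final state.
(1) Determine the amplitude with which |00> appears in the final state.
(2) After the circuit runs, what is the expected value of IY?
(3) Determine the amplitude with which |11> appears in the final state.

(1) The final state's coefficient on |00> equals 0.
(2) The expectation value of IY is -1.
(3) |11> carries amplitude -1/2 - I/2 in the final state.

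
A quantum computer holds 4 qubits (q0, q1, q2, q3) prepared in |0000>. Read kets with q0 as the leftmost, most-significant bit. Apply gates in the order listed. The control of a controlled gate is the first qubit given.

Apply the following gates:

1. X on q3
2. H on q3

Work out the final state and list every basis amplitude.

After the circuit, the state carries amplitude sqrt(2)/2 on |0000>, -sqrt(2)/2 on |0001>, and 0 on every other basis state.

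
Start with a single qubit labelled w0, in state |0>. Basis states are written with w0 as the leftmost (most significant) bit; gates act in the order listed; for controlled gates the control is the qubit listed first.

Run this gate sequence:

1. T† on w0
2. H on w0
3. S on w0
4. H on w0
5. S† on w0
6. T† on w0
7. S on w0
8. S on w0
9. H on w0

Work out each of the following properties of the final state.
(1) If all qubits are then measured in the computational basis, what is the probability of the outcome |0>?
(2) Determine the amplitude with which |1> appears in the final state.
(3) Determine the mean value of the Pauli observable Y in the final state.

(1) A full measurement returns |0> with probability sqrt(2)/4 + 1/2.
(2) The final state's coefficient on |1> equals sqrt(2)*(1 - exp(I*pi/4) + exp(3*I*pi/4) + I)/4.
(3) In the final state, Y has expectation sqrt(2)/2.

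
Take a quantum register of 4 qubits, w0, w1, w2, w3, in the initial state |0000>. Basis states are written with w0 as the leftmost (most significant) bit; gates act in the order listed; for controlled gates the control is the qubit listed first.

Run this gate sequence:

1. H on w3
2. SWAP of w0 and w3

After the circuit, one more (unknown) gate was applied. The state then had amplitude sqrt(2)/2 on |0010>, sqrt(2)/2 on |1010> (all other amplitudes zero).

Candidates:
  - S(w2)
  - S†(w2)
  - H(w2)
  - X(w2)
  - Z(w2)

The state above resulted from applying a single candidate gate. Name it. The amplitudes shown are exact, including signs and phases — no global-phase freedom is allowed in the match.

The unique candidate consistent with the amplitudes is X(w2).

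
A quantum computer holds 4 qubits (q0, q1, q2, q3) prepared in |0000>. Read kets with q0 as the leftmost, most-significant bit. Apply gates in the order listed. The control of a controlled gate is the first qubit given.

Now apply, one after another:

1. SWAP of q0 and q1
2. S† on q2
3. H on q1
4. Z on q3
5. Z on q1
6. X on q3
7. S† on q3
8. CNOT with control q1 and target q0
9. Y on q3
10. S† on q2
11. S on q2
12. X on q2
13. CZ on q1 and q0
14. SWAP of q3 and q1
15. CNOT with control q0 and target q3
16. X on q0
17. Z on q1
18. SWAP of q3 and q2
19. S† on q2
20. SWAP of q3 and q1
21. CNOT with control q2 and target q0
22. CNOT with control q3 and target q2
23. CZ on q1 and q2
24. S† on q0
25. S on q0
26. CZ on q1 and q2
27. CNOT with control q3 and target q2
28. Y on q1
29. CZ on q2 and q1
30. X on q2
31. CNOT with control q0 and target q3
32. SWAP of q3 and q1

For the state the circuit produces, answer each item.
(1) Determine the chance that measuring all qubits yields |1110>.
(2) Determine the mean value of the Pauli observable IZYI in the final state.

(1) The probability of measuring |1110> is 1/2. Key observation: steps 22-27 multiply out to the identity, so the circuit reduces to the remaining gates.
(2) The observable IZYI averages to 0.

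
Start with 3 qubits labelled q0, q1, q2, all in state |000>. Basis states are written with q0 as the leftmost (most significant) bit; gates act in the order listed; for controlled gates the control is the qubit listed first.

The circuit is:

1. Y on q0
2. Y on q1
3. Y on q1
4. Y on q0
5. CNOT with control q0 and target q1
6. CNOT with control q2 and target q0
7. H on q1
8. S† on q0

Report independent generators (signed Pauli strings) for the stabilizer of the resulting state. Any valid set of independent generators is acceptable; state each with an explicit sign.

The final state is stabilized by the group generated by +IXI, +ZII, +IIZ; other independent generating sets are equally valid.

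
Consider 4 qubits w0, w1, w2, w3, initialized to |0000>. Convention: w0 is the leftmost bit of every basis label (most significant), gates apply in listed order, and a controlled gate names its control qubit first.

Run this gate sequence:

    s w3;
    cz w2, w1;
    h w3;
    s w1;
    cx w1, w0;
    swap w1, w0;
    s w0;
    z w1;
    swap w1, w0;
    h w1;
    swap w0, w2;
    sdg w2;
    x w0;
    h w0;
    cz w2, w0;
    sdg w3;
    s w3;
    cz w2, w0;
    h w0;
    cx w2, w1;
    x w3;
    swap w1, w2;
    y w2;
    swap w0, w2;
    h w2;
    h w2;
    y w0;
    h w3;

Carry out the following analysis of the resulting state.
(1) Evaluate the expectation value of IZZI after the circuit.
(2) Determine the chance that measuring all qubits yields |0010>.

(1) The observable IZZI averages to -1. Key observation: gates 14-19 undo each other exactly, leaving only the rest of the circuit to track.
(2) Outcome |0010> occurs with probability 1/2.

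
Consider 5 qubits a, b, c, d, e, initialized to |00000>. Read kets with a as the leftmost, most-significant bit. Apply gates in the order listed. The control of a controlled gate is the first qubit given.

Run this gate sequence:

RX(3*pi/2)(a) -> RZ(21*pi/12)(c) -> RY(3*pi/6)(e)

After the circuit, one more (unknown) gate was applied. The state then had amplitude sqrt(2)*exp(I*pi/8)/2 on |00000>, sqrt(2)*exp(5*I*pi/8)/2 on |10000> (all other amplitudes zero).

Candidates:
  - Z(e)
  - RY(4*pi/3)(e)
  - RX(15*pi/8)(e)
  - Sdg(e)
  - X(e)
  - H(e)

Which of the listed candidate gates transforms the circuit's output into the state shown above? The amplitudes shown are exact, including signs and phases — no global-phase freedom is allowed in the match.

The applied gate was H(e).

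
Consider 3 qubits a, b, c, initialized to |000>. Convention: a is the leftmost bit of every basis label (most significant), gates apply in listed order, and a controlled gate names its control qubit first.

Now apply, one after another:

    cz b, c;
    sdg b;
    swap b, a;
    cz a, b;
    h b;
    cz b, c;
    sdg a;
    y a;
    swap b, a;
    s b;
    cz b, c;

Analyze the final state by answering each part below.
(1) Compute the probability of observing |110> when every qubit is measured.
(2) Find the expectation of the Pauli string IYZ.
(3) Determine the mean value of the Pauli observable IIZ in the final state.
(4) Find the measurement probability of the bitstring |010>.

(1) Outcome |110> occurs with probability 1/2.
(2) In the final state, IYZ has expectation 0.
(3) The expectation value of IIZ is 1.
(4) The probability of measuring |010> is 1/2.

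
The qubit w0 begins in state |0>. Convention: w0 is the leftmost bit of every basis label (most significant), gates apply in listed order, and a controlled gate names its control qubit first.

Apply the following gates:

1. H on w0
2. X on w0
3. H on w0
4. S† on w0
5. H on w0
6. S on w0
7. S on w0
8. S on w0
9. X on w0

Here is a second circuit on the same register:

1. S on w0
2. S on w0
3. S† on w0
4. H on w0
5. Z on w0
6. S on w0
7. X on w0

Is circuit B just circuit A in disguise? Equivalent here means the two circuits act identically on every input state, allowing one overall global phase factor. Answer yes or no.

Yes, they are equivalent — the unitaries differ by at most a global phase.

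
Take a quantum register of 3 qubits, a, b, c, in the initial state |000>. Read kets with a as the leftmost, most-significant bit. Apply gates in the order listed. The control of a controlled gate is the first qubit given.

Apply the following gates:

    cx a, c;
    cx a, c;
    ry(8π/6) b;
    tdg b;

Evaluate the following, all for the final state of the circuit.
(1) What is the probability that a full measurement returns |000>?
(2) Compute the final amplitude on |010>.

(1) A full measurement returns |000> with probability 1/4. Key observation: gates 1-2 undo each other exactly, leaving only the rest of the circuit to track.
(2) |010> carries amplitude -sqrt(3)*exp(3*I*pi/4)/2 in the final state.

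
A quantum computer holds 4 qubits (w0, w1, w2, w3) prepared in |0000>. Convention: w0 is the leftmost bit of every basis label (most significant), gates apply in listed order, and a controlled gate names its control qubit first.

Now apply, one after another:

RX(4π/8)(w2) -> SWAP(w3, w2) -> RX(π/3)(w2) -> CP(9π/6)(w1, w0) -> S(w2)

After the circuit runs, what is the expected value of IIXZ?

The expectation value of IIXZ is 0.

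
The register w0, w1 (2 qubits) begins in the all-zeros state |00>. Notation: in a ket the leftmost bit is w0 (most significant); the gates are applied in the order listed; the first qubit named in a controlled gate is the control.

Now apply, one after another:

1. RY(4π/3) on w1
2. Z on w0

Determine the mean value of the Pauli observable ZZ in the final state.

In the final state, ZZ has expectation -1/2.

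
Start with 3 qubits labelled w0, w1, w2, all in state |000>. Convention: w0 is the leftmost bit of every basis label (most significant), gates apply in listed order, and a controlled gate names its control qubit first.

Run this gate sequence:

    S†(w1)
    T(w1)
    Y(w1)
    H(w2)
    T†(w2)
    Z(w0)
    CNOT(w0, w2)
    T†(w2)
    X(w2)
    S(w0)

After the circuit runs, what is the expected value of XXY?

The observable XXY averages to 0.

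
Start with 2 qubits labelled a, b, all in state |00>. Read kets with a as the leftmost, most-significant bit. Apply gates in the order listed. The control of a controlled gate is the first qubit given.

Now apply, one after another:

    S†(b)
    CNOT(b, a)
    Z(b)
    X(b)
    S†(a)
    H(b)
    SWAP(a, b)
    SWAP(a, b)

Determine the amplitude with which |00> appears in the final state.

The final state's coefficient on |00> equals sqrt(2)/2. Key observation: steps 7-8 multiply out to the identity, so the circuit reduces to the remaining gates.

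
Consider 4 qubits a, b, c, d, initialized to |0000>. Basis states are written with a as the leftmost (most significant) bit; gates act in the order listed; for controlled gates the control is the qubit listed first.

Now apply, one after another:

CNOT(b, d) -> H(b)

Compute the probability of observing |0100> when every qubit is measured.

Outcome |0100> occurs with probability 1/2.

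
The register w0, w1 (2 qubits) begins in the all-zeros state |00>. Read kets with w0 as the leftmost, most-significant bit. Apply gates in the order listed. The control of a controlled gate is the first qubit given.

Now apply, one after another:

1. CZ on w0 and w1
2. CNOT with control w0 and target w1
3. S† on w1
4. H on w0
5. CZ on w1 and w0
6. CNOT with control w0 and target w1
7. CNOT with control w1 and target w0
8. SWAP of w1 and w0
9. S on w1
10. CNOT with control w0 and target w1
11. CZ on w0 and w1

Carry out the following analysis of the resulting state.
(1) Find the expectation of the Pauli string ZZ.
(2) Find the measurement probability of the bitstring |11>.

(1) The expectation value of ZZ is 1.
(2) Outcome |11> occurs with probability 1/2.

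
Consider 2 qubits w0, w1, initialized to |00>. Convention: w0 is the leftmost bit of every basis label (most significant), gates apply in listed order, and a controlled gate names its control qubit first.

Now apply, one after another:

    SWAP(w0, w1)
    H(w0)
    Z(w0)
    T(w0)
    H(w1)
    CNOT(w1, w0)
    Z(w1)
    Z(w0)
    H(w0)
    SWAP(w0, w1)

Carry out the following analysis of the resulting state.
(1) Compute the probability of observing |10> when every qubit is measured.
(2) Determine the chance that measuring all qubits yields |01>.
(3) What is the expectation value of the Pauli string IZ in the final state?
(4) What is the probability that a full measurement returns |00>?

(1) A full measurement returns |10> with probability sqrt(2)/8 + 1/4.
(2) A full measurement returns |01> with probability 1/4 - sqrt(2)/8.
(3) In the final state, IZ has expectation sqrt(2)/2.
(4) A full measurement returns |00> with probability sqrt(2)/8 + 1/4.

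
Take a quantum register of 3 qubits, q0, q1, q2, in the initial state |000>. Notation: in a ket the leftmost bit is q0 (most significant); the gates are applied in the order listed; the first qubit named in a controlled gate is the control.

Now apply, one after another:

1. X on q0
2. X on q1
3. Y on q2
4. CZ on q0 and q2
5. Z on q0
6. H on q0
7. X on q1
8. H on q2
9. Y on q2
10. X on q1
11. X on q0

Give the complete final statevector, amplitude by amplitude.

The final amplitudes are 0 on |000>, 0 on |001>, 1/2 on |010>, 1/2 on |011>, 0 on |100>, 0 on |101>, -1/2 on |110>, -1/2 on |111>.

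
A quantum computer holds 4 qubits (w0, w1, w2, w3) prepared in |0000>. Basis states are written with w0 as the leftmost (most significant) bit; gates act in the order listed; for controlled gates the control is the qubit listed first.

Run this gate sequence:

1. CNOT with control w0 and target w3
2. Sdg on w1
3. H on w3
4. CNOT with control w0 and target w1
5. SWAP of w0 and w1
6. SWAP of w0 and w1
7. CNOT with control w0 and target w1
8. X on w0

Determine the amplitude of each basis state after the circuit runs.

The final amplitudes are sqrt(2)/2 on |1000>, sqrt(2)/2 on |1001>, and 0 on every other basis state. Key observation: the block from step 4 through step 7 cancels to the identity and can be dropped.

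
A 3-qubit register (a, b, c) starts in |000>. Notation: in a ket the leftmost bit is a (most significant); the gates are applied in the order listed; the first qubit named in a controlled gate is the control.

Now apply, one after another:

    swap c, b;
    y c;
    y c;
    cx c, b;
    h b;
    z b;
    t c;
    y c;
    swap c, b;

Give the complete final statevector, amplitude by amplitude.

After the circuit, the state carries amplitude sqrt(2)*I/2 on |010>, -sqrt(2)*I/2 on |011>, and 0 on every other basis state.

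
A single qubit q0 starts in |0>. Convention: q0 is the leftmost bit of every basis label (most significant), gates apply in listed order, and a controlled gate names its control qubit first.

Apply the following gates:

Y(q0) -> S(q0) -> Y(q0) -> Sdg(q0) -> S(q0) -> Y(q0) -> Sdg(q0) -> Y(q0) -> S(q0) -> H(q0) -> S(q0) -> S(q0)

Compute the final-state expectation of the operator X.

In the final state, X has expectation -1. Key observation: the block from step 1 through step 8 cancels to the identity and can be dropped.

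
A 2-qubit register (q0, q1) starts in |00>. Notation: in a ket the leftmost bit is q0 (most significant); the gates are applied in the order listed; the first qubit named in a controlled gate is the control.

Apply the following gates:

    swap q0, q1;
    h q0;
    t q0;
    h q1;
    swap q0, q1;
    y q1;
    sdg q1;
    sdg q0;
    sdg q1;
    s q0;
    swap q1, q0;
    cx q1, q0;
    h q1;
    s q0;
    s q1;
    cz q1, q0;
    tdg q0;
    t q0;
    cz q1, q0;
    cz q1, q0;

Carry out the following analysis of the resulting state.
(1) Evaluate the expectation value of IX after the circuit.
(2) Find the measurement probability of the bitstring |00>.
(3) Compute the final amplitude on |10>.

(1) The expectation value of IX is -sqrt(2)/2. Key observation: gates 16-19 undo each other exactly, leaving only the rest of the circuit to track.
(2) A full measurement returns |00> with probability sqrt(2)/8 + 1/4.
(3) The amplitude on |10> is sqrt(2)*(1 + exp(I*pi/4))/4.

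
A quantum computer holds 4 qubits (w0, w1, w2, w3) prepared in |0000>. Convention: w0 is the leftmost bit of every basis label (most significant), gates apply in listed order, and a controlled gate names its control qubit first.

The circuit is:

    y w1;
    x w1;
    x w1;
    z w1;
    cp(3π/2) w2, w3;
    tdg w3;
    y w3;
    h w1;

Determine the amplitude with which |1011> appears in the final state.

The final state's coefficient on |1011> equals 0. Key observation: steps 2-3 multiply out to the identity, so the circuit reduces to the remaining gates.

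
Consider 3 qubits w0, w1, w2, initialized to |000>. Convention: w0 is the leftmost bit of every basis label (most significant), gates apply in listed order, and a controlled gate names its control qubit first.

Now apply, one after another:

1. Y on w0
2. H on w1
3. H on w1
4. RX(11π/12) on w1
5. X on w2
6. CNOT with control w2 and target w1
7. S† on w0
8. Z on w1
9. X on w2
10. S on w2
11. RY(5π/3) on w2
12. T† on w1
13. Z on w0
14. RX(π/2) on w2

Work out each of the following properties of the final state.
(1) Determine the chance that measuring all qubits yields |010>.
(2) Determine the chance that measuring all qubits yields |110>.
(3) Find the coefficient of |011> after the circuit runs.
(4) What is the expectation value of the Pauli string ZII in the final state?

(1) The probability of measuring |010> is 0. Key observation: the block from step 2 through step 3 cancels to the identity and can be dropped.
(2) The probability of measuring |110> is -sqrt(6)/16 - sqrt(2)/16 + 1/4.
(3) The amplitude on |011> is 0.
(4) In the final state, ZII has expectation -1.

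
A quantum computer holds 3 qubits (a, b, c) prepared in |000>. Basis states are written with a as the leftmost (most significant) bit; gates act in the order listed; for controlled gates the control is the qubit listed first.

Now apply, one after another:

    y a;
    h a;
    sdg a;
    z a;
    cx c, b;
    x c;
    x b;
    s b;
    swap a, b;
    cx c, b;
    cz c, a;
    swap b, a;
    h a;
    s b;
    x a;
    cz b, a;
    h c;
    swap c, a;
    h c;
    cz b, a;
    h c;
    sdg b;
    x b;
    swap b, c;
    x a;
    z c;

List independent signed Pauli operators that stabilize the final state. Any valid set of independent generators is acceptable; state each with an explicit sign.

The stabilizer group can be generated by +XII, -IYI, +IIZ, among other valid generating sets.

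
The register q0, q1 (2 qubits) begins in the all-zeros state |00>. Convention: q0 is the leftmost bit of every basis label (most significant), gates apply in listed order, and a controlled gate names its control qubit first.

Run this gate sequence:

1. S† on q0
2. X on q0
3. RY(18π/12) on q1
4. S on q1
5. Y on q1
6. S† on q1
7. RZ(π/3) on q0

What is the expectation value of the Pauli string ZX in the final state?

The expectation value of ZX is 1.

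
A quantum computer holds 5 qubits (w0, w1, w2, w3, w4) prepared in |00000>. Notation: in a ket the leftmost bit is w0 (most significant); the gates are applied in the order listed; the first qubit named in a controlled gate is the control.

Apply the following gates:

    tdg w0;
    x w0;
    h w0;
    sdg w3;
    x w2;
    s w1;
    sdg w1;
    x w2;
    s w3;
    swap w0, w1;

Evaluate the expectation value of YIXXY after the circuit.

The expectation value of YIXXY is 0. Key observation: steps 4-9 multiply out to the identity, so the circuit reduces to the remaining gates.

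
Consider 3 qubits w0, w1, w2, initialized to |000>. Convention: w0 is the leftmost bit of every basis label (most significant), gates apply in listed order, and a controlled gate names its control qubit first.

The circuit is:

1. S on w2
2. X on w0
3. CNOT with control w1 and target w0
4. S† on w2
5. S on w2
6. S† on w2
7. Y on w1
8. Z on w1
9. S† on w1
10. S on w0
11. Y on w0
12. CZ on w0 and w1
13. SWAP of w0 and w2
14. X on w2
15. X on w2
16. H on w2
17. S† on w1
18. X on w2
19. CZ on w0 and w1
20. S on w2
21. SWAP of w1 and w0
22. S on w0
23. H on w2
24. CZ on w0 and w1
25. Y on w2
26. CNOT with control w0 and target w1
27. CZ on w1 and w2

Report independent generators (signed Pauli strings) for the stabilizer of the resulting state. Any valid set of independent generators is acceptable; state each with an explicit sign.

The final state is stabilized by the group generated by +IIY, -ZII, -IZI; other independent generating sets are equally valid. Key observation: steps 14-15 multiply out to the identity, so the circuit reduces to the remaining gates.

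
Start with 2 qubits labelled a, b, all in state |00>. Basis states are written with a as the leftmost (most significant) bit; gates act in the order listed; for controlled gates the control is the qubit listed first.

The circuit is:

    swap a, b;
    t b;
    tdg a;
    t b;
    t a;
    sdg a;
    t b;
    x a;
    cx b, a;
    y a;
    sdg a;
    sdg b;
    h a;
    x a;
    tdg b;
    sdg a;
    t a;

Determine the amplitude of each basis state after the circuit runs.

The resulting statevector has amplitude -sqrt(2)*I/2 on |00>, 0 on |01>, -sqrt(2)*exp(I*pi/4)/2 on |10>, 0 on |11>.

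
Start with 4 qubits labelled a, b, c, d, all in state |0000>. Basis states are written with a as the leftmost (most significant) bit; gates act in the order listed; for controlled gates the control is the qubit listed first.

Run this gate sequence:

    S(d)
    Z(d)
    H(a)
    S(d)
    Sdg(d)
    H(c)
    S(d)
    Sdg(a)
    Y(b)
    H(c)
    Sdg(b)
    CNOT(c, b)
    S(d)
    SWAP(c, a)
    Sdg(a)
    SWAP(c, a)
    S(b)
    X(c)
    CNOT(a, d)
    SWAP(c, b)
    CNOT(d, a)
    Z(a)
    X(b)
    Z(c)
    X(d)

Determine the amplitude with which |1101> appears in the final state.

|1101> carries amplitude 0 in the final state.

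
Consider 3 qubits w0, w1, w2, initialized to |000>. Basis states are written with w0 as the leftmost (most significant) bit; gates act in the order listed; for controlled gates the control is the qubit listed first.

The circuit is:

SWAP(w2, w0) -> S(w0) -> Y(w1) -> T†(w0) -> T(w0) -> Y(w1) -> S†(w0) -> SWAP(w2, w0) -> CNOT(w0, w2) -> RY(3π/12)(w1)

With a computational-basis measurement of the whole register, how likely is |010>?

A full measurement returns |010> with probability 1/2 - sqrt(2)/4. Key observation: gates 2-7 undo each other exactly, leaving only the rest of the circuit to track.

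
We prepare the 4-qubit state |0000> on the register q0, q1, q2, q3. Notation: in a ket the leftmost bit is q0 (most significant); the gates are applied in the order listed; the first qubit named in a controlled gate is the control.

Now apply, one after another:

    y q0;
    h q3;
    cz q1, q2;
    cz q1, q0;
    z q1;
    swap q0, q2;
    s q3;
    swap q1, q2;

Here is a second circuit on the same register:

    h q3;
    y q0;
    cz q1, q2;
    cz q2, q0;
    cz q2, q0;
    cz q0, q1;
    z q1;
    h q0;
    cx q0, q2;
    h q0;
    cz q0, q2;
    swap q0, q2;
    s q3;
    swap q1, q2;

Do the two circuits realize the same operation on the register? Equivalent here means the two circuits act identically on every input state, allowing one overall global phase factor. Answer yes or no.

No, they are not equivalent — no single phase factor reconciles the two unitaries.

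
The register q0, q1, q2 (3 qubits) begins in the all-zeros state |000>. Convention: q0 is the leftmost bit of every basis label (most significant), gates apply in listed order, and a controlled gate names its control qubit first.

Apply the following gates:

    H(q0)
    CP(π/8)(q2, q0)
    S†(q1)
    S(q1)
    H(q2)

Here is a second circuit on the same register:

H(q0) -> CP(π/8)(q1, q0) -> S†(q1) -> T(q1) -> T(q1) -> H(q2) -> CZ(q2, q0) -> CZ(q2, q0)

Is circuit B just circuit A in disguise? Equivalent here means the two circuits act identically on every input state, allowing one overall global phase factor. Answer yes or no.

No, they are not equivalent — no single phase factor reconciles the two unitaries.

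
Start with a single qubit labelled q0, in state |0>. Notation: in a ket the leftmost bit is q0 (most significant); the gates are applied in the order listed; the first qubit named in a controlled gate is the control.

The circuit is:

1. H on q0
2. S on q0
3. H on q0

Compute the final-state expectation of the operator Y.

In the final state, Y has expectation -1.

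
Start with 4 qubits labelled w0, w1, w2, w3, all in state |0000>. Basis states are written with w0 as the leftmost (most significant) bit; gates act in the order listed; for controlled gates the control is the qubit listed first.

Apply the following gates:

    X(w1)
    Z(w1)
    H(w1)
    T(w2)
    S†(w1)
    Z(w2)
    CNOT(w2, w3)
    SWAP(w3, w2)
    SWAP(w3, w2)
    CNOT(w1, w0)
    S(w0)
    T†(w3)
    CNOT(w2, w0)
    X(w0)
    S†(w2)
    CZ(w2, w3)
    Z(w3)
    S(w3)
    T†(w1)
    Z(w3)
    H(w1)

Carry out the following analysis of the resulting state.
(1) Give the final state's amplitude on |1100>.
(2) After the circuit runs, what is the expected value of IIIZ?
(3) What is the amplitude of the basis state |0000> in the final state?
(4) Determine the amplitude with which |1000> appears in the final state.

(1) The final state's coefficient on |1100> equals -1/2. Key observation: the block from step 8 through step 9 cancels to the identity and can be dropped.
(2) In the final state, IIIZ has expectation 1.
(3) The amplitude on |0000> is -exp(3*I*pi/4)/2.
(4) |1000> carries amplitude -1/2 in the final state.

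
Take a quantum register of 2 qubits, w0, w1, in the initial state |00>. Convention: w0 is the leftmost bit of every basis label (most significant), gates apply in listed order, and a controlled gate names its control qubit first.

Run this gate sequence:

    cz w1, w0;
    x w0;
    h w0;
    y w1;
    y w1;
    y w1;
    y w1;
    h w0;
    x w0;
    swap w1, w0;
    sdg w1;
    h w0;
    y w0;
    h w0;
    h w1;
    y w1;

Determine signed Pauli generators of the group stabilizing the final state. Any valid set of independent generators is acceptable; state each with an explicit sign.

The stabilizer group can be generated by -IX, -ZI, among other valid generating sets. Key observation: gates 2-9 undo each other exactly, leaving only the rest of the circuit to track.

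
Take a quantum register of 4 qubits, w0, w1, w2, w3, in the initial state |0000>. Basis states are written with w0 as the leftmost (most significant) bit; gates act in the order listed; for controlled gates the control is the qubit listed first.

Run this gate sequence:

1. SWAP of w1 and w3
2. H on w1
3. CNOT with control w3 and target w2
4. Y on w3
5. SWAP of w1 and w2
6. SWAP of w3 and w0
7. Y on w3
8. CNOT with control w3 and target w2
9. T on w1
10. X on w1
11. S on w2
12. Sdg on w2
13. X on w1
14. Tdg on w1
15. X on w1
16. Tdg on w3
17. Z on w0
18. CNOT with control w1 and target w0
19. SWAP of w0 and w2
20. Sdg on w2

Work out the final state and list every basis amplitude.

The final amplitudes are -sqrt(2)*exp(3*I*pi/4)/2 on |0101>, -sqrt(2)*exp(3*I*pi/4)/2 on |1101>, and 0 on every other basis state. Key observation: gates 9-14 undo each other exactly, leaving only the rest of the circuit to track.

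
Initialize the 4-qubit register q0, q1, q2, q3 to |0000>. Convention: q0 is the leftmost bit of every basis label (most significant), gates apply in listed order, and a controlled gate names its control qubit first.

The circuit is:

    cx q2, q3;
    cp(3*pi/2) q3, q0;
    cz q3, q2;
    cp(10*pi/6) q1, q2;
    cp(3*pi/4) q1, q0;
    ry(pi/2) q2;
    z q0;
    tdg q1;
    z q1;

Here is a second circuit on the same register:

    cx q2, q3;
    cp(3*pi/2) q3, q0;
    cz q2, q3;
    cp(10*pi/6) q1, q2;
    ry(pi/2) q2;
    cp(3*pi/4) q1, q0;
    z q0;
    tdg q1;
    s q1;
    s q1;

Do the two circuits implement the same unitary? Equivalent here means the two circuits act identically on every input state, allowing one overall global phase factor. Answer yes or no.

Yes: on every input state the two circuits agree up to one overall phase factor.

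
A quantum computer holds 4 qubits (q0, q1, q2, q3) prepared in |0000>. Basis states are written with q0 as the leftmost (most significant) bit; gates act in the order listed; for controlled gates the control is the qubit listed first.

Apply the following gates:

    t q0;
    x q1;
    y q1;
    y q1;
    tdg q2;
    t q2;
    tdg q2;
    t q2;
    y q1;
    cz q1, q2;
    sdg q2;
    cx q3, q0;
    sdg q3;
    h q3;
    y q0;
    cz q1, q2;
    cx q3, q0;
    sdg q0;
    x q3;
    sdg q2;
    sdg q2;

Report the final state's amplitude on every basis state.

After the circuit, the state carries amplitude sqrt(2)/2 on |0000>, -sqrt(2)*I/2 on |1001>, and 0 on every other basis state. Key observation: the block from step 4 through step 9 cancels to the identity and can be dropped.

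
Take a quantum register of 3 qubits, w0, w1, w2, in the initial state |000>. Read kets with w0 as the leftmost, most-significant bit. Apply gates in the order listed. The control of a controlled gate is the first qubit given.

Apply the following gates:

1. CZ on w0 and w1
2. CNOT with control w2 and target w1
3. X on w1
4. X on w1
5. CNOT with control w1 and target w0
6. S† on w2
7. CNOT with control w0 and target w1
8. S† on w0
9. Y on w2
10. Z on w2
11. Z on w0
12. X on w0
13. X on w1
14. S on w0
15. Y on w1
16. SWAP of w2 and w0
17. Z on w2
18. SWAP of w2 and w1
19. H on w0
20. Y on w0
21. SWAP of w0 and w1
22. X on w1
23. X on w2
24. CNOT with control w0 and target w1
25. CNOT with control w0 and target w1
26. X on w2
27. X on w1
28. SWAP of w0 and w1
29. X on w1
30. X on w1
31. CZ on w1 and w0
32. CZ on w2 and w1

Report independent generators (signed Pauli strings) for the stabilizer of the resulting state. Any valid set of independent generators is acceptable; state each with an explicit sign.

The stabilizer group can be generated by -XII, -IZI, +IIZ, among other valid generating sets. Key observation: the block from step 21 through step 28 cancels to the identity and can be dropped.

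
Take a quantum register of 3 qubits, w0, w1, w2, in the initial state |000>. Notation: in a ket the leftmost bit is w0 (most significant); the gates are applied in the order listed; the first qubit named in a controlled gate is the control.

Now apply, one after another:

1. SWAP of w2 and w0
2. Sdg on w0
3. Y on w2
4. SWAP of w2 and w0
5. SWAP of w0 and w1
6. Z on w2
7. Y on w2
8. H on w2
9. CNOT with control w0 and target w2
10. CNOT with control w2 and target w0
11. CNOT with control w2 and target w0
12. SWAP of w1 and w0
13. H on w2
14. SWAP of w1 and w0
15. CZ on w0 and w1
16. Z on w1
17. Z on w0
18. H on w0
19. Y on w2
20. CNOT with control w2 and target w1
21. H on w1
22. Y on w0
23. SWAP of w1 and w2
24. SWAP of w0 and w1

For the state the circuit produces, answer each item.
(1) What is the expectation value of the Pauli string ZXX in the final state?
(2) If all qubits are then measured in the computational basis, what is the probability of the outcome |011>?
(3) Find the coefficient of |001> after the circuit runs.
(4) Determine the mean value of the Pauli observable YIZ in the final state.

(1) The observable ZXX averages to 1.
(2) The probability of measuring |011> is 1/4.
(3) The final state's coefficient on |001> equals 1/2.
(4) The observable YIZ averages to 0.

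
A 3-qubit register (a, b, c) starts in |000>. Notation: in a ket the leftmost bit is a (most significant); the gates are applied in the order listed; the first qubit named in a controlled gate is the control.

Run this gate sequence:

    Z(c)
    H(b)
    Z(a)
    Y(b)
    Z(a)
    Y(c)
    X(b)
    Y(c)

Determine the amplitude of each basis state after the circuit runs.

After the circuit, the state carries amplitude sqrt(2)*I/2 on |000>, -sqrt(2)*I/2 on |010>, and 0 on every other basis state.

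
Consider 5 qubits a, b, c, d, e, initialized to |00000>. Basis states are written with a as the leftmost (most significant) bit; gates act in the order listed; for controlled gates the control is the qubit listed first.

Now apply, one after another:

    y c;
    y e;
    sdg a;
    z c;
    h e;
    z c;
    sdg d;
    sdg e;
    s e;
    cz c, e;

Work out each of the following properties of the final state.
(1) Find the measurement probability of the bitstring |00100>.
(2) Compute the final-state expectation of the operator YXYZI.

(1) The probability of measuring |00100> is 1/2.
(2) In the final state, YXYZI has expectation 0.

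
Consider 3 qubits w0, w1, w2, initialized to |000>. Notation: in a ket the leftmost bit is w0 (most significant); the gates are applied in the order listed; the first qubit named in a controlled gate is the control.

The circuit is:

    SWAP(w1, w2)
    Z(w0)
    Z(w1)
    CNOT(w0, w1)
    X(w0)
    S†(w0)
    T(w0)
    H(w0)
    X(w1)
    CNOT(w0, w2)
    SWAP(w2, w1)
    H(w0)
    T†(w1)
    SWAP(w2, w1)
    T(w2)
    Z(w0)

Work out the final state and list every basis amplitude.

The resulting statevector has amplitude 0 on |000>, 0 on |001>, -exp(3*I*pi/4)/2 on |010>, exp(3*I*pi/4)/2 on |011>, 0 on |100>, 0 on |101>, exp(3*I*pi/4)/2 on |110>, exp(3*I*pi/4)/2 on |111>.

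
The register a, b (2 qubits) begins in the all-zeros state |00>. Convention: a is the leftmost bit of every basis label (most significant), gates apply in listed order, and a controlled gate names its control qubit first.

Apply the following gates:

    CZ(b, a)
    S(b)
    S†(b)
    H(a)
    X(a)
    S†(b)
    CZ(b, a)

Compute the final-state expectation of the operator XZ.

The expectation value of XZ is 1.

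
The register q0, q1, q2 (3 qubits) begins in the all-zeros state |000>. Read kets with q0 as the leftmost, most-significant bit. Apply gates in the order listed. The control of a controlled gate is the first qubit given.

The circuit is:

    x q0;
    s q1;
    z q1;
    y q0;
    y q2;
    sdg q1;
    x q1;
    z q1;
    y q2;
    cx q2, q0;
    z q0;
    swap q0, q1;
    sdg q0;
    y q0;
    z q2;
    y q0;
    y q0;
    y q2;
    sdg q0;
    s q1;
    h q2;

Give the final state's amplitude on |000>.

|000> carries amplitude sqrt(2)/2 in the final state.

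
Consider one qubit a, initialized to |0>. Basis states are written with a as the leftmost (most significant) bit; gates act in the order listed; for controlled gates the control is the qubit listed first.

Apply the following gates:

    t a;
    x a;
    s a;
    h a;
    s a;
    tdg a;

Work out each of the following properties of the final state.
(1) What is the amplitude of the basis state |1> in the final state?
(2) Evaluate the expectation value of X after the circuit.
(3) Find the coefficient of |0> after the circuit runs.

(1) |1> carries amplitude -sqrt(2)*exp(3*I*pi/4)/2 in the final state.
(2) In the final state, X has expectation -sqrt(2)/2.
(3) |0> carries amplitude sqrt(2)*I/2 in the final state.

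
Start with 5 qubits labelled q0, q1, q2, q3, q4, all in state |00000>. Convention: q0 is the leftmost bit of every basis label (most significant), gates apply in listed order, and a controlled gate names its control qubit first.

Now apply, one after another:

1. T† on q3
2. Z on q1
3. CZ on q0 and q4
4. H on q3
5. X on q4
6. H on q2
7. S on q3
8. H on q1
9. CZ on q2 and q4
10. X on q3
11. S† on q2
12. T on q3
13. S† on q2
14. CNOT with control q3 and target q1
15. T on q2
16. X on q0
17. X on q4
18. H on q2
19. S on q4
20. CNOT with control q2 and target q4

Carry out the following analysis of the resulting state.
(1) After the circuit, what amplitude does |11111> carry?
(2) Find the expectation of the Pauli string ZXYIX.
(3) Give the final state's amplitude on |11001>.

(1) |11111> carries amplitude -I/4 + exp(I*pi/4)/4 in the final state.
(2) The expectation value of ZXYIX is sqrt(2)/2.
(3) The final state's coefficient on |11001> equals 0.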